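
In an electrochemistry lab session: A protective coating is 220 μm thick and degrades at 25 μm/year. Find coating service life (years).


Service life = thickness / degradation rate
Life = 220 / 25 = 8.8 years

8.8 years


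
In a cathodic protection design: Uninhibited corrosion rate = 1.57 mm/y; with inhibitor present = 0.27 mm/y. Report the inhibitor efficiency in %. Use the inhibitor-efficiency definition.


Apply the inhibitor-efficiency definition: IE = (CR_blank − CR_inh)/CR_blank × 100
IE = (1.57 − 0.27) / 1.57 × 100
IE = 1.3 / 1.57 × 100 = 82.8 %

82.8 %


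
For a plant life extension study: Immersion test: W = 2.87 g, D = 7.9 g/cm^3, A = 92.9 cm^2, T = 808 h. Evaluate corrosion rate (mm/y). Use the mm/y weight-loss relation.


Apply the mm/y weight-loss relation: CR = 87600 * W / (D * A * T)
Numerator: 87600 * 2.87 = 251412.0
Denominator: 7.9 * 92.9 * 808 = 592999.28
CR = 251412.0 / 592999.28 = 0.42397 mm/y

0.42397 mm/y


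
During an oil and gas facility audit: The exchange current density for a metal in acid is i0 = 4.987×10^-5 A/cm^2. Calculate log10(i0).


i0 = 4.987×10^-5 A/cm^2
log10(i0) = -4.302

-4.302


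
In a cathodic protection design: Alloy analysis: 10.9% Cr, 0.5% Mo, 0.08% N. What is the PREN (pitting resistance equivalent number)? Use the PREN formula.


Apply the PREN formula: PREN = Cr + 3.3*Mo + 16*N
PREN = 10.9 + 3.3*0.5 + 16*0.08
PREN = 10.9 + 1.65 + 1.28 = 13.83

13.83


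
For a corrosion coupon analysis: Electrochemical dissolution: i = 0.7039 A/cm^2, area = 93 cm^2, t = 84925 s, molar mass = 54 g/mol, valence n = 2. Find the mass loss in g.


Apply Faraday's law: m = i*A*t*M / (n*F)
Total charge passed Q = i*A*t = 0.7039*93*84925 = 5559419.7975 C
m = Q*M/(n*F) = 5559419.7975*54/(2*96485) = 1555.72715 g

1555.72715 g


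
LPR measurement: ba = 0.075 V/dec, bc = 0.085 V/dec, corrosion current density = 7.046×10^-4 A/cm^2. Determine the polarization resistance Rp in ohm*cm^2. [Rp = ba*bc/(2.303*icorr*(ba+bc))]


Apply the Stern-Geary equation: Rp = ba*bc / (2.303*icorr*(ba+bc))
ba*bc = 0.075*0.085 = 0.006375
ba+bc = 0.16; 2.303*icorr*(ba+bc) = 2.303*7.046×10^-4*0.16 = 2.5963101×10^-4
Rp = 0.006375 / 2.5963101×10^-4 = 24.6 ohm*cm^2

24.6 ohm*cm^2


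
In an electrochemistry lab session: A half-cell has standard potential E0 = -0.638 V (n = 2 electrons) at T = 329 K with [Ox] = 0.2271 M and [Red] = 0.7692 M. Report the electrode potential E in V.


Apply the Nernst equation: E = E0 + (RT/nF)*ln([Ox]/[Red])
Step 1: RT/nF = 8.314*329/(2*96485) = 0.01417477 V
Step 2: [Ox]/[Red] = 0.2271/0.7692 = 0.295242
Step 3: ln(0.295242) = -1.21996
Step 4: correction = 0.01417477 * -1.21996 = -0.0173 V
E = -0.638 + -0.0173 = -0.6553 V

-0.6553 V


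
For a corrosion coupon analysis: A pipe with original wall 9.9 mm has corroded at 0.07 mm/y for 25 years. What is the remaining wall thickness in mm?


Remaining wall = original − CR × time
t = 9.9 − 0.07*25 = 9.9 − 1.75 = 8.15 mm

8.15 mm


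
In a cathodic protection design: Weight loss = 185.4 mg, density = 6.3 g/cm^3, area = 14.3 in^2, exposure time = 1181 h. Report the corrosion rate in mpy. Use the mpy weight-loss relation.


Apply the mpy weight-loss relation: CR = 534 * W / (D * A * T)
Numerator: 534 * 185.4 = 99003.6
Denominator: 6.3 * 14.3 * 1181 = 106396.29
CR = 99003.6 / 106396.29 = 0.93052 mpy

0.93052 mpy


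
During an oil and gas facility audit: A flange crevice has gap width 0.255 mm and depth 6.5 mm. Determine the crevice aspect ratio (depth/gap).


Aspect ratio = depth / gap
Ratio = 6.5 / 0.255 = 25.5

25.5


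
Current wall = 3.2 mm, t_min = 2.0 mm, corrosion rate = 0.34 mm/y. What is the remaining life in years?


Apply the remaining-life relation: RL = (t_current − t_min) / CR
RL = (3.2 − 2.0) / 0.34 = 1.2 / 0.34 = 3.5 years

3.5 years


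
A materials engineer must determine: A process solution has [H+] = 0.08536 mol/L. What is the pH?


pH = −log10[H+]
pH = −log10(0.08536) = 1.07

1.07


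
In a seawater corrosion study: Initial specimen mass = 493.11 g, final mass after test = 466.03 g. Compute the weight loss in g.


Weight loss = initial − final
WL = 493.11 − 466.03 = 27.08 g

27.08 g


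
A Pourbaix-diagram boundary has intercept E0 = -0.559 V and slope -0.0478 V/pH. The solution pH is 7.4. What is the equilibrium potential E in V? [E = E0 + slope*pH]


Apply the Pourbaix line equation: E = E0 + slope*pH
E = -0.559 + (-0.0478)*7.4 = -0.559 + (-0.35372) = -0.91272 V
Rounded to 4 decimal places: E = -0.9127 V

-0.9127 V


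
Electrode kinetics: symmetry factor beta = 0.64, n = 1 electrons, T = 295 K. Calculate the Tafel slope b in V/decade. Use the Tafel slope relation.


Apply the Tafel slope relation: b = 2.303*R*T/(beta*n*F)
Numerator: 2.303 * 8.314 * 295 = 5648.41
Denominator: 0.64 * 1 * 96485 = 61750.4
b = 5648.41 / 61750.4 = 0.091 V/decade

0.091 V/decade


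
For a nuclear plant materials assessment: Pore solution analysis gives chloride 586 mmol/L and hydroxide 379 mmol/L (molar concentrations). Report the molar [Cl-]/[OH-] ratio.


Threshold parameter = [Cl-] / [OH-] (molar basis; both in mmol/L, so units cancel)
Ratio = 586 / 379 = 1.55

1.55


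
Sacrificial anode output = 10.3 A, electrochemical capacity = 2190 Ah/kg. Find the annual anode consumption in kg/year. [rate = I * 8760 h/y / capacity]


Annual consumption = current * hours per year / capacity
Rate = 10.3 * 8760 / 2190 = 41.2 kg/year

41.2 kg/year


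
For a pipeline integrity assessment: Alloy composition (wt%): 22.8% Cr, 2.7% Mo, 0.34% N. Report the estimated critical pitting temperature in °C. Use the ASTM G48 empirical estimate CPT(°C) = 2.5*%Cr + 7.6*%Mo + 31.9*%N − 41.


Apply the ASTM G48 empirical CPT estimate: CPT(°C) = 2.5*%Cr + 7.6*%Mo + 31.9*%N − 41
2.5*22.8 = 57; 7.6*2.7 = 20.52; 31.9*0.34 = 10.846
CPT = 57 + 20.52 + 10.846 − 41 = 47.366 °C
Rounded to 0.1 °C: CPT ≈ 47.4 °C

47.4 °C


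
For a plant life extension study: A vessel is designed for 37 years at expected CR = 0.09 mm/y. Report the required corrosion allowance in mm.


Corrosion allowance = CR × design life
CA = 0.09 * 37 = 3.33 mm

3.33 mm


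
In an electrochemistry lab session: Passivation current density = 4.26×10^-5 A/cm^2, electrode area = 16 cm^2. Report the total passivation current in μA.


I = i_pass * A, then convert A → μA (×10^6)
I = 4.26×10^-5 * 16 * 10^6 = 681.6 μA

681.6 μA


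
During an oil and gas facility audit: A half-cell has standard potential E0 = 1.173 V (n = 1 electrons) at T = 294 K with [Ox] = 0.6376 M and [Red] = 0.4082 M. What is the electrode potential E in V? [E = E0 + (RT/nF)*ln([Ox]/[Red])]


Apply the Nernst equation: E = E0 + (RT/nF)*ln([Ox]/[Red])
Step 1: RT/nF = 8.314*294/(1*96485) = 0.02533364 V
Step 2: [Ox]/[Red] = 0.6376/0.4082 = 1.561979
Step 3: ln(1.561979) = 0.445954
Step 4: correction = 0.02533364 * 0.445954 = 0.011 V
E = 1.173 + 0.011 = 1.184 V

1.184 V


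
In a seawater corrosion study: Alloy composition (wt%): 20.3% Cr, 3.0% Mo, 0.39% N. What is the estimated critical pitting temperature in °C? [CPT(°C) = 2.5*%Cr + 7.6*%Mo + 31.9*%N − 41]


Apply the ASTM G48 empirical CPT estimate: CPT(°C) = 2.5*%Cr + 7.6*%Mo + 31.9*%N − 41
2.5*20.3 = 50.75; 7.6*3.0 = 22.8; 31.9*0.39 = 12.441
CPT = 50.75 + 22.8 + 12.441 − 41 = 44.991 °C
Rounded to 0.1 °C: CPT ≈ 45.0 °C

45.0 °C


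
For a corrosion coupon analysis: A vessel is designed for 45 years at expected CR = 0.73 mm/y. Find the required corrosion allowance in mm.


Corrosion allowance = CR × design life
CA = 0.73 * 45 = 32.85 mm

32.85 mm


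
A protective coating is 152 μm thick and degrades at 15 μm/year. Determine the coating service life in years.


Service life = thickness / degradation rate
Life = 152 / 15 = 10.1 years

10.1 years


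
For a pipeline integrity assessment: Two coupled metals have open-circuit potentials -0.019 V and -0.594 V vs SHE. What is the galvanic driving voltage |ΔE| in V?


Driving voltage is the absolute potential difference.
|ΔE| = |-0.019 − (-0.594)| = 0.575 V

0.575 V


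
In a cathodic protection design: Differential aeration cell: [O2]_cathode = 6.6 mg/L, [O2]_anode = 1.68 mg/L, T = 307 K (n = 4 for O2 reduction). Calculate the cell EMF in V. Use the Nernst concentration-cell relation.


Apply the Nernst concentration-cell relation: E = (RT/nF)*ln(C_cathode/C_anode)
RT/nF = 8.314*307/(4*96485) = 0.00661346 V
ln(6.6/1.68) = 1.36828
E = 0.00661346 * 1.36828 = 0.00905 V

0.00905 V


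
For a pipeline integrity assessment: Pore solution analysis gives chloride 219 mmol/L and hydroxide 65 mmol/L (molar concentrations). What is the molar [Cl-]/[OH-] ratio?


Threshold parameter = [Cl-] / [OH-] (molar basis; both in mmol/L, so units cancel)
Ratio = 219 / 65 = 3.37

3.37


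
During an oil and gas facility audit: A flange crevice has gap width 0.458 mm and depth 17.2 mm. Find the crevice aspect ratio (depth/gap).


Aspect ratio = depth / gap
Ratio = 17.2 / 0.458 = 37.6

37.6


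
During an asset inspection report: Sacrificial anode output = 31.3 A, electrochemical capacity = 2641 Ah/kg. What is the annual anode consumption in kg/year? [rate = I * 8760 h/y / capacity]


Annual consumption = current * hours per year / capacity
Rate = 31.3 * 8760 / 2641 = 103.8 kg/year

103.8 kg/year


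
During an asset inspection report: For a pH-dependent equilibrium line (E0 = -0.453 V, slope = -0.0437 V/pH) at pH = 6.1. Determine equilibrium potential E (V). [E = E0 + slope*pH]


Apply the Pourbaix line equation: E = E0 + slope*pH
E = -0.453 + (-0.0437)*6.1 = -0.453 + (-0.26657) = -0.71957 V
Rounded to 4 decimal places: E = -0.7196 V

-0.7196 V


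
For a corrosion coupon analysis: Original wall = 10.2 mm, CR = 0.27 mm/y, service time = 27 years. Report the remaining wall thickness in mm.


Remaining wall = original − CR × time
t = 10.2 − 0.27*27 = 10.2 − 7.29 = 2.91 mm

2.91 mm


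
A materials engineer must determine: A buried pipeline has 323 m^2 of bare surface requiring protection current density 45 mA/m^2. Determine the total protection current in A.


I = area * current density, then convert mA → A (÷1000)
I = 323 * 45 / 1000 = 14.54 A

14.54 A


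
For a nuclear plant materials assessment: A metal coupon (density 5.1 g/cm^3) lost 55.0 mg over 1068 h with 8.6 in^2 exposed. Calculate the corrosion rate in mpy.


Apply the mpy weight-loss relation: CR = 534 * W / (D * A * T)
Numerator: 534 * 55.0 = 29370.0
Denominator: 5.1 * 8.6 * 1068 = 46842.48
CR = 29370.0 / 46842.48 = 0.627 mpy

0.627 mpy


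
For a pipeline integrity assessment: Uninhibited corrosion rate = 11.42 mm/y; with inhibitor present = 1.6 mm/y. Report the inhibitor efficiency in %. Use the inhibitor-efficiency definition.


Apply the inhibitor-efficiency definition: IE = (CR_blank − CR_inh)/CR_blank × 100
IE = (11.42 − 1.6) / 11.42 × 100
IE = 9.82 / 11.42 × 100 = 86.0 %

86.0 %


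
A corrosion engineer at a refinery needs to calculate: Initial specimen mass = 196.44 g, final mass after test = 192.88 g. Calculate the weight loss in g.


Weight loss = initial − final
WL = 196.44 − 192.88 = 3.56 g

3.56 g


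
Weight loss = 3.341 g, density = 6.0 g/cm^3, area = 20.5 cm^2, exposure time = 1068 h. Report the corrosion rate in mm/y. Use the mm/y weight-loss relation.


Apply the mm/y weight-loss relation: CR = 87600 * W / (D * A * T)
Numerator: 87600 * 3.341 = 292671.6
Denominator: 6.0 * 20.5 * 1068 = 131364.0
CR = 292671.6 / 131364.0 = 2.227944 mm/y

2.227944 mm/y


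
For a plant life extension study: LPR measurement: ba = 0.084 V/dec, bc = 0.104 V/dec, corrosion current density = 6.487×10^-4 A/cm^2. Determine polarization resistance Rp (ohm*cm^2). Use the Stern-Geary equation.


Apply the Stern-Geary equation: Rp = ba*bc / (2.303*icorr*(ba+bc))
ba*bc = 0.084*0.104 = 0.008736
ba+bc = 0.188; 2.303*icorr*(ba+bc) = 2.303*6.487×10^-4*0.188 = 2.8086375×10^-4
Rp = 0.008736 / 2.8086375×10^-4 = 31.1 ohm*cm^2

31.1 ohm*cm^2


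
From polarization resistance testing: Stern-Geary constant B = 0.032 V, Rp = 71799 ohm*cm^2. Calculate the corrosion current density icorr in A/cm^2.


Apply the Stern-Geary relation: icorr = B / Rp
icorr = 0.032 / 71799 = 4.457×10^-7 A/cm^2

4.457×10^-7 A/cm^2


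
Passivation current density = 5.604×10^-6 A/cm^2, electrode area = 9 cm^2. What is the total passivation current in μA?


I = i_pass * A, then convert A → μA (×10^6)
I = 5.604×10^-6 * 9 * 10^6 = 50.44 μA

50.44 μA


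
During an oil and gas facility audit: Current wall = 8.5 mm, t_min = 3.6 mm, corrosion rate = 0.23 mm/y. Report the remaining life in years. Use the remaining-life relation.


Apply the remaining-life relation: RL = (t_current − t_min) / CR
RL = (8.5 − 3.6) / 0.23 = 4.9 / 0.23 = 21.3 years

21.3 years


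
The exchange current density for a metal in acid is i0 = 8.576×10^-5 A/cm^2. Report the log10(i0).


i0 = 8.576×10^-5 A/cm^2
log10(i0) = -4.067

-4.067


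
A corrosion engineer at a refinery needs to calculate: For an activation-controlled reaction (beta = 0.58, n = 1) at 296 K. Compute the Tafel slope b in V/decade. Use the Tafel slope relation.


Apply the Tafel slope relation: b = 2.303*R*T/(beta*n*F)
Numerator: 2.303 * 8.314 * 296 = 5667.55
Denominator: 0.58 * 1 * 96485 = 55961.3
b = 5667.55 / 55961.3 = 0.101 V/decade

0.101 V/decade


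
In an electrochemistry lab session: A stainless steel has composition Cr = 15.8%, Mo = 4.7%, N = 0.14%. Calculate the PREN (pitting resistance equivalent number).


Apply the PREN formula: PREN = Cr + 3.3*Mo + 16*N
PREN = 15.8 + 3.3*4.7 + 16*0.14
PREN = 15.8 + 15.51 + 2.24 = 33.55

33.55


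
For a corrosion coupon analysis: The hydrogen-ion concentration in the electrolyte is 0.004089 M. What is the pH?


pH = −log10[H+]
pH = −log10(0.004089) = 2.39

2.39


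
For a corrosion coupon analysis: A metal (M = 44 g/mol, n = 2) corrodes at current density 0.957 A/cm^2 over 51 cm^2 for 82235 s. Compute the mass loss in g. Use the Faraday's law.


Apply Faraday's law: m = i*A*t*M / (n*F)
Total charge passed Q = i*A*t = 0.957*51*82235 = 4013643.645 C
m = Q*M/(n*F) = 4013643.645*44/(2*96485) = 915.17 g

915.17 g


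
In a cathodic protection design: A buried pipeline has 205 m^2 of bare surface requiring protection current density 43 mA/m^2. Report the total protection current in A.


I = area * current density, then convert mA → A (÷1000)
I = 205 * 43 / 1000 = 8.82 A

8.82 A


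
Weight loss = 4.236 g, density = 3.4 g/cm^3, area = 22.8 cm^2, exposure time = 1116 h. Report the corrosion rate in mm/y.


Apply the mm/y weight-loss relation: CR = 87600 * W / (D * A * T)
Numerator: 87600 * 4.236 = 371073.6
Denominator: 3.4 * 22.8 * 1116 = 86512.32
CR = 371073.6 / 86512.32 = 4.2893 mm/y

4.2893 mm/y


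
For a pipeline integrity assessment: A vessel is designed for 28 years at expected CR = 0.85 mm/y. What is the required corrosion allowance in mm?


Corrosion allowance = CR × design life
CA = 0.85 * 28 = 23.8 mm

23.8 mm


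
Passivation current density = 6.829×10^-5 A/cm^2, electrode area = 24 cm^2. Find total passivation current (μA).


I = i_pass * A, then convert A → μA (×10^6)
I = 6.829×10^-5 * 24 * 10^6 = 1638.96 μA

1638.96 μA


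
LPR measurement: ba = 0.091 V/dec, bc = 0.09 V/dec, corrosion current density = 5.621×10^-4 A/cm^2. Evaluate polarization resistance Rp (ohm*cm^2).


Apply the Stern-Geary equation: Rp = ba*bc / (2.303*icorr*(ba+bc))
ba*bc = 0.091*0.09 = 0.00819
ba+bc = 0.181; 2.303*icorr*(ba+bc) = 2.303*5.621×10^-4*0.181 = 2.3430745×10^-4
Rp = 0.00819 / 2.3430745×10^-4 = 35.0 ohm*cm^2

35.0 ohm*cm^2


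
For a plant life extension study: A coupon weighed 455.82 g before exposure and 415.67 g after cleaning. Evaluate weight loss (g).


Weight loss = initial − final
WL = 455.82 − 415.67 = 40.15 g

40.15 g


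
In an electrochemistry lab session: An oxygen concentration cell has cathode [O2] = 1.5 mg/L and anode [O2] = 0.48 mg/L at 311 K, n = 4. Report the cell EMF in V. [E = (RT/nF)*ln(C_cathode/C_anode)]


Apply the Nernst concentration-cell relation: E = (RT/nF)*ln(C_cathode/C_anode)
RT/nF = 8.314*311/(4*96485) = 0.00669963 V
ln(1.5/0.48) = 1.13943
E = 0.00669963 * 1.13943 = 0.00763 V

0.00763 V


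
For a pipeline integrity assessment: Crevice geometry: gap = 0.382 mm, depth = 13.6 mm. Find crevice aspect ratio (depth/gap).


Aspect ratio = depth / gap
Ratio = 13.6 / 0.382 = 35.6

35.6


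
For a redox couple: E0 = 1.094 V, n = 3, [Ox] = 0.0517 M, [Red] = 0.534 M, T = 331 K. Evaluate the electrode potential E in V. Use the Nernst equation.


Apply the Nernst equation: E = E0 + (RT/nF)*ln([Ox]/[Red])
Step 1: RT/nF = 8.314*331/(3*96485) = 0.00950729 V
Step 2: [Ox]/[Red] = 0.0517/0.534 = 0.096816
Step 3: ln(0.096816) = -2.334943
Step 4: correction = 0.00950729 * -2.334943 = -0.0222 V
E = 1.094 + -0.0222 = 1.0718 V

1.0718 V


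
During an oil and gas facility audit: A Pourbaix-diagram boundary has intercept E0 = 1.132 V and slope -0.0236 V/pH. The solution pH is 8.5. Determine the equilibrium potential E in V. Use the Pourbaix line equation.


Apply the Pourbaix line equation: E = E0 + slope*pH
E = 1.132 + (-0.0236)*8.5 = 1.132 + (-0.2006) = 0.9314 V
Rounded to 3 decimal places: E = 0.931 V

0.931 V


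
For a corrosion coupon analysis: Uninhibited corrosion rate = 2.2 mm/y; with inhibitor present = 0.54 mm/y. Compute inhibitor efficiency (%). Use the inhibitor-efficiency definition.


Apply the inhibitor-efficiency definition: IE = (CR_blank − CR_inh)/CR_blank × 100
IE = (2.2 − 0.54) / 2.2 × 100
IE = 1.66 / 2.2 × 100 = 75.5 %

75.5 %


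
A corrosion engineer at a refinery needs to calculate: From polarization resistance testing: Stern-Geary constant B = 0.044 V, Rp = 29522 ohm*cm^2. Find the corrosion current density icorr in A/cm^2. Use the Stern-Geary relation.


Apply the Stern-Geary relation: icorr = B / Rp
icorr = 0.044 / 29522 = 1.49×10^-6 A/cm^2

1.49×10^-6 A/cm^2


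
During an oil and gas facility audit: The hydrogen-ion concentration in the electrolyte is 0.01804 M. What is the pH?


pH = −log10[H+]
pH = −log10(0.01804) = 1.74

1.74


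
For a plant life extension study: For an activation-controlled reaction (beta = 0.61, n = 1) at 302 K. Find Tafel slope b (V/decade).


Apply the Tafel slope relation: b = 2.303*R*T/(beta*n*F)
Numerator: 2.303 * 8.314 * 302 = 5782.44
Denominator: 0.61 * 1 * 96485 = 58855.85
b = 5782.44 / 58855.85 = 0.0982 V/decade

0.0982 V/decade


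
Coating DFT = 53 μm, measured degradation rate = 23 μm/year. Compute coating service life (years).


Service life = thickness / degradation rate
Life = 53 / 23 = 2.3 years

2.3 years


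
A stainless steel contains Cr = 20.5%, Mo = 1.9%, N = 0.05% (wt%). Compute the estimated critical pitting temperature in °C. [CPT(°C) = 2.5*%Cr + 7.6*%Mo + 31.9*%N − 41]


Apply the ASTM G48 empirical CPT estimate: CPT(°C) = 2.5*%Cr + 7.6*%Mo + 31.9*%N − 41
2.5*20.5 = 51.25; 7.6*1.9 = 14.44; 31.9*0.05 = 1.595
CPT = 51.25 + 14.44 + 1.595 − 41 = 26.285 °C
Rounded to 0.1 °C: CPT ≈ 26.3 °C

26.3 °C


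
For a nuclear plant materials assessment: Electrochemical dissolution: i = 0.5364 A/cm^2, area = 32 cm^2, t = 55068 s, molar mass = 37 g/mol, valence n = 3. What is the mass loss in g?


Apply Faraday's law: m = i*A*t*M / (n*F)
Total charge passed Q = i*A*t = 0.5364*32*55068 = 945231.2064 C
m = Q*M/(n*F) = 945231.2064*37/(3*96485) = 120.826 g

120.826 g


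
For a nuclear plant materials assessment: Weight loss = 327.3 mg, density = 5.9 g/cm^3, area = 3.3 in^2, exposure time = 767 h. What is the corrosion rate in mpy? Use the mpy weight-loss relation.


Apply the mpy weight-loss relation: CR = 534 * W / (D * A * T)
Numerator: 534 * 327.3 = 174778.2
Denominator: 5.9 * 3.3 * 767 = 14933.49
CR = 174778.2 / 14933.49 = 11.7038 mpy

11.7038 mpy


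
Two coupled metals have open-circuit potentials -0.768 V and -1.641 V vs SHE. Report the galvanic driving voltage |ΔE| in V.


Driving voltage is the absolute potential difference.
|ΔE| = |-0.768 − (-1.641)| = 0.873 V

0.873 V


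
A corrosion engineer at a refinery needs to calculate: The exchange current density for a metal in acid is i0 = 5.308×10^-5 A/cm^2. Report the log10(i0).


i0 = 5.308×10^-5 A/cm^2
log10(i0) = -4.275

-4.275


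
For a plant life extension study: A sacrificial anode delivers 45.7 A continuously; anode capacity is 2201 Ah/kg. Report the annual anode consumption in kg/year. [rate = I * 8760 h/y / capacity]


Annual consumption = current * hours per year / capacity
Rate = 45.7 * 8760 / 2201 = 181.9 kg/year

181.9 kg/year


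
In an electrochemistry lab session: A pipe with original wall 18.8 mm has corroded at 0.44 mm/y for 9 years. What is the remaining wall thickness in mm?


Remaining wall = original − CR × time
t = 18.8 − 0.44*9 = 18.8 − 3.96 = 14.84 mm

14.84 mm


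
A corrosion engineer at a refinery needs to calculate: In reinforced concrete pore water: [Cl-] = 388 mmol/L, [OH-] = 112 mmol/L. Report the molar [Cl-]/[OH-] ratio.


Threshold parameter = [Cl-] / [OH-] (molar basis; both in mmol/L, so units cancel)
Ratio = 388 / 112 = 3.46

3.46


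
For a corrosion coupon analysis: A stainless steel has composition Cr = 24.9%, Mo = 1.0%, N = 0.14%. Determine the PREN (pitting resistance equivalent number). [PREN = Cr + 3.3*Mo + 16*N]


Apply the PREN formula: PREN = Cr + 3.3*Mo + 16*N
PREN = 24.9 + 3.3*1.0 + 16*0.14
PREN = 24.9 + 3.3 + 2.24 = 30.44

30.44


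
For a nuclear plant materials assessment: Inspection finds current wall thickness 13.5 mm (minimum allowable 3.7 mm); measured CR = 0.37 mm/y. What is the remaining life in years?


Apply the remaining-life relation: RL = (t_current − t_min) / CR
RL = (13.5 − 3.7) / 0.37 = 9.8 / 0.37 = 26.5 years

26.5 years


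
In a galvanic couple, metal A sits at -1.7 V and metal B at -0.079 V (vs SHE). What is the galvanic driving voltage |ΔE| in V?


Driving voltage is the absolute potential difference.
|ΔE| = |-1.7 − (-0.079)| = 1.621 V

1.621 V


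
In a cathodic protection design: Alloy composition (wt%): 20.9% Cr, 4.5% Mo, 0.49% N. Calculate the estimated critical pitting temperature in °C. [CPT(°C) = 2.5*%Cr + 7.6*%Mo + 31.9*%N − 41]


Apply the ASTM G48 empirical CPT estimate: CPT(°C) = 2.5*%Cr + 7.6*%Mo + 31.9*%N − 41
2.5*20.9 = 52.25; 7.6*4.5 = 34.2; 31.9*0.49 = 15.631
CPT = 52.25 + 34.2 + 15.631 − 41 = 61.081 °C
Rounded to 0.1 °C: CPT ≈ 61.1 °C

61.1 °C


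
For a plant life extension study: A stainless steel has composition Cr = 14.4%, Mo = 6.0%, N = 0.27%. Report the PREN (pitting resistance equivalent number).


Apply the PREN formula: PREN = Cr + 3.3*Mo + 16*N
PREN = 14.4 + 3.3*6.0 + 16*0.27
PREN = 14.4 + 19.8 + 4.32 = 38.52

38.52


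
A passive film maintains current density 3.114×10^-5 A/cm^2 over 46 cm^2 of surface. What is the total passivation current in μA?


I = i_pass * A, then convert A → μA (×10^6)
I = 3.114×10^-5 * 46 * 10^6 = 1432.44 μA

1432.44 μA


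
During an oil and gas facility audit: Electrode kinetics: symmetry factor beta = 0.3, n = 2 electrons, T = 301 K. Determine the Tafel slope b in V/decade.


Apply the Tafel slope relation: b = 2.303*R*T/(beta*n*F)
Numerator: 2.303 * 8.314 * 301 = 5763.29
Denominator: 0.3 * 2 * 96485 = 57891.0
b = 5763.29 / 57891.0 = 0.0996 V/decade

0.0996 V/decade


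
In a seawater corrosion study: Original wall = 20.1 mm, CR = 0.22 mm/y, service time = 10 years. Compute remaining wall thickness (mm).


Remaining wall = original − CR × time
t = 20.1 − 0.22*10 = 20.1 − 2.2 = 17.9 mm

17.9 mm


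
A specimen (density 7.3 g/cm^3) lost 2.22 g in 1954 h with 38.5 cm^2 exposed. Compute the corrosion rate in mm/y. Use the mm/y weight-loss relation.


Apply the mm/y weight-loss relation: CR = 87600 * W / (D * A * T)
Numerator: 87600 * 2.22 = 194472.0
Denominator: 7.3 * 38.5 * 1954 = 549171.7
CR = 194472.0 / 549171.7 = 0.3541 mm/y

0.3541 mm/y


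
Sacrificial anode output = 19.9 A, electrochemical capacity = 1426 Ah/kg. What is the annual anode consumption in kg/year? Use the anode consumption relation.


Annual consumption = current * hours per year / capacity
Rate = 19.9 * 8760 / 1426 = 122.2 kg/year

122.2 kg/year


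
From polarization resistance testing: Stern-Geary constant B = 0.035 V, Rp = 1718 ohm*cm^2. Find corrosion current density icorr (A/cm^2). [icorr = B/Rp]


Apply the Stern-Geary relation: icorr = B / Rp
icorr = 0.035 / 1718 = 2.037×10^-5 A/cm^2

2.037×10^-5 A/cm^2


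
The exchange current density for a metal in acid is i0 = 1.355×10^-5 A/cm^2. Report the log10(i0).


i0 = 1.355×10^-5 A/cm^2
log10(i0) = -4.868

-4.868


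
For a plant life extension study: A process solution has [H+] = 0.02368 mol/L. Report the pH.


pH = −log10[H+]
pH = −log10(0.02368) = 1.63

1.63


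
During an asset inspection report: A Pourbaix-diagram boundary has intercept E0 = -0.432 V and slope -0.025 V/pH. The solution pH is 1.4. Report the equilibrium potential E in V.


Apply the Pourbaix line equation: E = E0 + slope*pH
E = -0.432 + (-0.025)*1.4 = -0.432 + (-0.035) = -0.467 V
Rounded to 4 decimal places: E = -0.4670 V

-0.4670 V


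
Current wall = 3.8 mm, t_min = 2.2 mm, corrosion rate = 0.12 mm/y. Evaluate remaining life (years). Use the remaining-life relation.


Apply the remaining-life relation: RL = (t_current − t_min) / CR
RL = (3.8 − 2.2) / 0.12 = 1.6 / 0.12 = 13.3 years

13.3 years


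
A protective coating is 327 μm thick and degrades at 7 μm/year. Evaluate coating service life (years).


Service life = thickness / degradation rate
Life = 327 / 7 = 46.7 years

46.7 years


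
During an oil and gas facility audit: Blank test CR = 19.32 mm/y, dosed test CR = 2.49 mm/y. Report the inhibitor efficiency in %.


Apply the inhibitor-efficiency definition: IE = (CR_blank − CR_inh)/CR_blank × 100
IE = (19.32 − 2.49) / 19.32 × 100
IE = 16.83 / 19.32 × 100 = 87.1 %

87.1 %


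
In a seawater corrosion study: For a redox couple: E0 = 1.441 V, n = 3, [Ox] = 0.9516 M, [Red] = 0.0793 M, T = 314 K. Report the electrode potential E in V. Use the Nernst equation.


Apply the Nernst equation: E = E0 + (RT/nF)*ln([Ox]/[Red])
Step 1: RT/nF = 8.314*314/(3*96485) = 0.009019 V
Step 2: [Ox]/[Red] = 0.9516/0.0793 = 12.0
Step 3: ln(12.0) = 2.484907
Step 4: correction = 0.009019 * 2.484907 = 0.0224 V
E = 1.441 + 0.0224 = 1.4634 V

1.4634 V


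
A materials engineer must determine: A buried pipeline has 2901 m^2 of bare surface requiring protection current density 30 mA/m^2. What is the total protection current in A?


I = area * current density, then convert mA → A (÷1000)
I = 2901 * 30 / 1000 = 87.03 A

87.03 A


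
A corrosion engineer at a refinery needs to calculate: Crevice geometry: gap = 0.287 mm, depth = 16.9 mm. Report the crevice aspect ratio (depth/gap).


Aspect ratio = depth / gap
Ratio = 16.9 / 0.287 = 58.9

58.9


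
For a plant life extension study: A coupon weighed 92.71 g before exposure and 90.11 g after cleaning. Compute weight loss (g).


Weight loss = initial − final
WL = 92.71 − 90.11 = 2.6 g

2.6 g


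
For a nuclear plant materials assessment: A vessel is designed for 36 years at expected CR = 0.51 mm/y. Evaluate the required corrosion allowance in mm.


Corrosion allowance = CR × design life
CA = 0.51 * 36 = 18.36 mm

18.36 mm


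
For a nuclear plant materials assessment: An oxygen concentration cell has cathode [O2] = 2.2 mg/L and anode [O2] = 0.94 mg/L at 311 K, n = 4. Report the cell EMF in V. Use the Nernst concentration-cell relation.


Apply the Nernst concentration-cell relation: E = (RT/nF)*ln(C_cathode/C_anode)
RT/nF = 8.314*311/(4*96485) = 0.00669963 V
ln(2.2/0.94) = 0.85033
E = 0.00669963 * 0.85033 = 0.0057 V

0.0057 V


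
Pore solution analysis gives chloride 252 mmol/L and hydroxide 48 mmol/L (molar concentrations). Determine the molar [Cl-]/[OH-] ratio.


Threshold parameter = [Cl-] / [OH-] (molar basis; both in mmol/L, so units cancel)
Ratio = 252 / 48 = 5.25

5.25


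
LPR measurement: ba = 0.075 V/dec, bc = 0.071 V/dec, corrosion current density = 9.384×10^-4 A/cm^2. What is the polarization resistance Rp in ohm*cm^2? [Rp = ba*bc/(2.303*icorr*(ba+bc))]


Apply the Stern-Geary equation: Rp = ba*bc / (2.303*icorr*(ba+bc))
ba*bc = 0.075*0.071 = 0.005325
ba+bc = 0.146; 2.303*icorr*(ba+bc) = 2.303*9.384×10^-4*0.146 = 3.1552574×10^-4
Rp = 0.005325 / 3.1552574×10^-4 = 16.88 ohm*cm^2

16.88 ohm*cm^2


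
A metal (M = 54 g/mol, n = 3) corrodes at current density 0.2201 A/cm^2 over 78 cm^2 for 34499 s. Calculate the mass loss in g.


Apply Faraday's law: m = i*A*t*M / (n*F)
Total charge passed Q = i*A*t = 0.2201*78*34499 = 592271.9322 C
m = Q*M/(n*F) = 592271.9322*54/(3*96485) = 110.49277 g

110.49277 g


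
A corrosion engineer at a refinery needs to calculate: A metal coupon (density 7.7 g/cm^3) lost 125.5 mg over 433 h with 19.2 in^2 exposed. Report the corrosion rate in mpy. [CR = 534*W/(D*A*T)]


Apply the mpy weight-loss relation: CR = 534 * W / (D * A * T)
Numerator: 534 * 125.5 = 67017.0
Denominator: 7.7 * 19.2 * 433 = 64014.72
CR = 67017.0 / 64014.72 = 1.047 mpy

1.047 mpy


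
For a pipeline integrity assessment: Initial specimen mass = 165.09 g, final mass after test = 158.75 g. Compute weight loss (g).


Weight loss = initial − final
WL = 165.09 − 158.75 = 6.34 g

6.34 g


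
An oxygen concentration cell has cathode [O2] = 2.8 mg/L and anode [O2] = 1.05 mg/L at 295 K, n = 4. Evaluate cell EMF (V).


Apply the Nernst concentration-cell relation: E = (RT/nF)*ln(C_cathode/C_anode)
RT/nF = 8.314*295/(4*96485) = 0.00635495 V
ln(2.8/1.05) = 0.98083
E = 0.00635495 * 0.98083 = 0.00623 V

0.00623 V


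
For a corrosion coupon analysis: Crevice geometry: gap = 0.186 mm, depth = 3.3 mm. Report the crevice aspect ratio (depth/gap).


Aspect ratio = depth / gap
Ratio = 3.3 / 0.186 = 17.7

17.7


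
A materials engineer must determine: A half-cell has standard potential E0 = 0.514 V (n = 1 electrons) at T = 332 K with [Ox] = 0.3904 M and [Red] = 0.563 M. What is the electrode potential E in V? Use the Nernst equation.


Apply the Nernst equation: E = E0 + (RT/nF)*ln([Ox]/[Red])
Step 1: RT/nF = 8.314*332/(1*96485) = 0.02860805 V
Step 2: [Ox]/[Red] = 0.3904/0.563 = 0.693428
Step 3: ln(0.693428) = -0.366108
Step 4: correction = 0.02860805 * -0.366108 = -0.0105 V
E = 0.514 + -0.0105 = 0.5035 V

0.5035 V


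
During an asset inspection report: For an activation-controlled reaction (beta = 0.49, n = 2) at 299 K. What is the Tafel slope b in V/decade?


Apply the Tafel slope relation: b = 2.303*R*T/(beta*n*F)
Numerator: 2.303 * 8.314 * 299 = 5725.0
Denominator: 0.49 * 2 * 96485 = 94555.3
b = 5725.0 / 94555.3 = 0.0605 V/decade

0.0605 V/decade


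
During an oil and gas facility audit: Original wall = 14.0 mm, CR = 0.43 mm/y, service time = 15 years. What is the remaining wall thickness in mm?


Remaining wall = original − CR × time
t = 14.0 − 0.43*15 = 14.0 − 6.45 = 7.55 mm

7.55 mm


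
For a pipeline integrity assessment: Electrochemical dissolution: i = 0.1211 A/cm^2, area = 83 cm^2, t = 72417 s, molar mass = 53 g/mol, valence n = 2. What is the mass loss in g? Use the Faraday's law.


Apply Faraday's law: m = i*A*t*M / (n*F)
Total charge passed Q = i*A*t = 0.1211*83*72417 = 727884.9921 C
m = Q*M/(n*F) = 727884.9921*53/(2*96485) = 199.91659 g

199.91659 g


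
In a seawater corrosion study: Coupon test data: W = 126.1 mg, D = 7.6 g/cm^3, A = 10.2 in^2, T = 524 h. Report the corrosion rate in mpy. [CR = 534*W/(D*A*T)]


Apply the mpy weight-loss relation: CR = 534 * W / (D * A * T)
Numerator: 534 * 126.1 = 67337.4
Denominator: 7.6 * 10.2 * 524 = 40620.48
CR = 67337.4 / 40620.48 = 1.658 mpy

1.658 mpy


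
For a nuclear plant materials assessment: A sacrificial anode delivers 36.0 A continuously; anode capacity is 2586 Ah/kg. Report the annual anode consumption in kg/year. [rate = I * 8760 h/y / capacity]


Annual consumption = current * hours per year / capacity
Rate = 36.0 * 8760 / 2586 = 121.9 kg/year

121.9 kg/year


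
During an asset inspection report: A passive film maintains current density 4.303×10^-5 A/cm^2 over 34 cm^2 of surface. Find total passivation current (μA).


I = i_pass * A, then convert A → μA (×10^6)
I = 4.303×10^-5 * 34 * 10^6 = 1463.02 μA

1463.02 μA


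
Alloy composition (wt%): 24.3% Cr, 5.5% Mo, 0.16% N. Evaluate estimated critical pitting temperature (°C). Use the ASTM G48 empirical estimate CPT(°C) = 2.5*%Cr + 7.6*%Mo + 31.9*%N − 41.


Apply the ASTM G48 empirical CPT estimate: CPT(°C) = 2.5*%Cr + 7.6*%Mo + 31.9*%N − 41
2.5*24.3 = 60.75; 7.6*5.5 = 41.8; 31.9*0.16 = 5.104
CPT = 60.75 + 41.8 + 5.104 − 41 = 66.654 °C
Rounded to 0.1 °C: CPT ≈ 66.7 °C

66.7 °C


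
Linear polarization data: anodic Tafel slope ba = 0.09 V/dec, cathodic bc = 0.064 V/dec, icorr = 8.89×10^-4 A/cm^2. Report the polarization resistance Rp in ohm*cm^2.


Apply the Stern-Geary equation: Rp = ba*bc / (2.303*icorr*(ba+bc))
ba*bc = 0.09*0.064 = 0.00576
ba+bc = 0.154; 2.303*icorr*(ba+bc) = 2.303*8.89×10^-4*0.154 = 3.1529452×10^-4
Rp = 0.00576 / 3.1529452×10^-4 = 18.27 ohm*cm^2

18.27 ohm*cm^2


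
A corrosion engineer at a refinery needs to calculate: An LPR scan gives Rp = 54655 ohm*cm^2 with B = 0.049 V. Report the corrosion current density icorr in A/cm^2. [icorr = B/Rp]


Apply the Stern-Geary relation: icorr = B / Rp
icorr = 0.049 / 54655 = 8.965×10^-7 A/cm^2

8.965×10^-7 A/cm^2


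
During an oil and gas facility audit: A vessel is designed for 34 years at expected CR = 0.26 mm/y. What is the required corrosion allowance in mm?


Corrosion allowance = CR × design life
CA = 0.26 * 34 = 8.84 mm

8.84 mm


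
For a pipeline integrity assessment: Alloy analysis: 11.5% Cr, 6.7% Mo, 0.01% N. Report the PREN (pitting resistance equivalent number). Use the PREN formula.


Apply the PREN formula: PREN = Cr + 3.3*Mo + 16*N
PREN = 11.5 + 3.3*6.7 + 16*0.01
PREN = 11.5 + 22.11 + 0.16 = 33.77

33.77


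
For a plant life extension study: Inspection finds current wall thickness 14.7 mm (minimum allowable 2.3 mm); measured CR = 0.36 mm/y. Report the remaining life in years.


Apply the remaining-life relation: RL = (t_current − t_min) / CR
RL = (14.7 − 2.3) / 0.36 = 12.4 / 0.36 = 34.4 years

34.4 years


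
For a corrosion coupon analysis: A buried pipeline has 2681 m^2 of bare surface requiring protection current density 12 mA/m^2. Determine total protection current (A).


I = area * current density, then convert mA → A (÷1000)
I = 2681 * 12 / 1000 = 32.17 A

32.17 A


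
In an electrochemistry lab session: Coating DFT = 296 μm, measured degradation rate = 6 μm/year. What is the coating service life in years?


Service life = thickness / degradation rate
Life = 296 / 6 = 49.3 years

49.3 years


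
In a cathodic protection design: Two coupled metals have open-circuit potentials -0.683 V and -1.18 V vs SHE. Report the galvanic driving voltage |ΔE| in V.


Driving voltage is the absolute potential difference.
|ΔE| = |-0.683 − (-1.18)| = 0.497 V

0.497 V


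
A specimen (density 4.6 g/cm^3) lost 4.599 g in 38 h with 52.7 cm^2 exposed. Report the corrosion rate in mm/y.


Apply the mm/y weight-loss relation: CR = 87600 * W / (D * A * T)
Numerator: 87600 * 4.599 = 402872.4
Denominator: 4.6 * 52.7 * 38 = 9211.96
CR = 402872.4 / 9211.96 = 43.7336 mm/y

43.7336 mm/y


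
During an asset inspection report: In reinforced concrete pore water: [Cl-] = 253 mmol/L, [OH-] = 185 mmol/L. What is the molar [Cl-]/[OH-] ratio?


Threshold parameter = [Cl-] / [OH-] (molar basis; both in mmol/L, so units cancel)
Ratio = 253 / 185 = 1.37

1.37


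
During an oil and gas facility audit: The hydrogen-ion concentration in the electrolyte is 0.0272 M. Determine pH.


pH = −log10[H+]
pH = −log10(0.0272) = 1.57

1.57


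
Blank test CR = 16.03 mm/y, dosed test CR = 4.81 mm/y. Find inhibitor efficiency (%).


Apply the inhibitor-efficiency definition: IE = (CR_blank − CR_inh)/CR_blank × 100
IE = (16.03 − 4.81) / 16.03 × 100
IE = 11.22 / 16.03 × 100 = 70.0 %

70.0 %


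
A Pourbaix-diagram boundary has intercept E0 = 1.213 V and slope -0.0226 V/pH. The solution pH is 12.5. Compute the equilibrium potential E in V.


Apply the Pourbaix line equation: E = E0 + slope*pH
E = 1.213 + (-0.0226)*12.5 = 1.213 + (-0.2825) = 0.9305 V
Rounded to 3 decimal places: E = 0.931 V

0.931 V


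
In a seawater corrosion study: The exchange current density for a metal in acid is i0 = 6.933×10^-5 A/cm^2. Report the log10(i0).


i0 = 6.933×10^-5 A/cm^2
log10(i0) = -4.159

-4.159


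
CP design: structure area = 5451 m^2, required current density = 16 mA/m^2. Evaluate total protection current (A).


I = area * current density, then convert mA → A (÷1000)
I = 5451 * 16 / 1000 = 87.22 A

87.22 A


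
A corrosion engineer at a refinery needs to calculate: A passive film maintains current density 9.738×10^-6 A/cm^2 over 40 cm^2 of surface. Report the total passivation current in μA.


I = i_pass * A, then convert A → μA (×10^6)
I = 9.738×10^-6 * 40 * 10^6 = 389.52 μA

389.52 μA


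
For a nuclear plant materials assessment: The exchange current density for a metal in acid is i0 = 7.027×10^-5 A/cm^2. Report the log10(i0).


i0 = 7.027×10^-5 A/cm^2
log10(i0) = -4.153

-4.153


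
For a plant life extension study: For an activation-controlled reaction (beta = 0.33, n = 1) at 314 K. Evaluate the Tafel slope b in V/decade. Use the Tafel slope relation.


Apply the Tafel slope relation: b = 2.303*R*T/(beta*n*F)
Numerator: 2.303 * 8.314 * 314 = 6012.2
Denominator: 0.33 * 1 * 96485 = 31840.05
b = 6012.2 / 31840.05 = 0.189 V/decade

0.189 V/decade


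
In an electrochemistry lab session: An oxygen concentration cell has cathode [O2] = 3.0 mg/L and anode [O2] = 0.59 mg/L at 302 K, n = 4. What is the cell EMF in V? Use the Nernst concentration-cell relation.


Apply the Nernst concentration-cell relation: E = (RT/nF)*ln(C_cathode/C_anode)
RT/nF = 8.314*302/(4*96485) = 0.00650575 V
ln(3.0/0.59) = 1.62625
E = 0.00650575 * 1.62625 = 0.01058 V

0.01058 V


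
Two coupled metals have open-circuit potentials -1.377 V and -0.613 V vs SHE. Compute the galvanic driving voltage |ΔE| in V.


Driving voltage is the absolute potential difference.
|ΔE| = |-1.377 − (-0.613)| = 0.764 V

0.764 V


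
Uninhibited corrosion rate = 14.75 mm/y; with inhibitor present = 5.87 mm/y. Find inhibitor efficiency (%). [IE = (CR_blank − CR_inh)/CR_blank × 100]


Apply the inhibitor-efficiency definition: IE = (CR_blank − CR_inh)/CR_blank × 100
IE = (14.75 − 5.87) / 14.75 × 100
IE = 8.88 / 14.75 × 100 = 60.2 %

60.2 %


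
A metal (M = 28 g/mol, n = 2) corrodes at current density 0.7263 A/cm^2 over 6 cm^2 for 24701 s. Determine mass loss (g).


Apply Faraday's law: m = i*A*t*M / (n*F)
Total charge passed Q = i*A*t = 0.7263*6*24701 = 107642.0178 C
m = Q*M/(n*F) = 107642.0178*28/(2*96485) = 15.619 g

15.619 g


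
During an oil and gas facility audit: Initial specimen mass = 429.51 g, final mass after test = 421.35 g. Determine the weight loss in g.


Weight loss = initial − final
WL = 429.51 − 421.35 = 8.16 g

8.16 g


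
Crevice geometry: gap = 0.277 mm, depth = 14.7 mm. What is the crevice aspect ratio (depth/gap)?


Aspect ratio = depth / gap
Ratio = 14.7 / 0.277 = 53.1

53.1


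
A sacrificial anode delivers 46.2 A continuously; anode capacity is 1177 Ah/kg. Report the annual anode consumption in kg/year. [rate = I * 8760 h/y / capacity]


Annual consumption = current * hours per year / capacity
Rate = 46.2 * 8760 / 1177 = 343.9 kg/year

343.9 kg/year
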